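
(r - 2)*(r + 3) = r^2 + r - 6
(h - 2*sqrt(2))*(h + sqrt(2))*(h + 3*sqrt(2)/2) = h^3 + sqrt(2)*h^2/2 - 7*h - 6*sqrt(2)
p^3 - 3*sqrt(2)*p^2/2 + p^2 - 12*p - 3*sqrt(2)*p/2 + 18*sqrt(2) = (p - 3)*(p + 4)*(p - 3*sqrt(2)/2)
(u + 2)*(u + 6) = u^2 + 8*u + 12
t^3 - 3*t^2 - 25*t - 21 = (t - 7)*(t + 1)*(t + 3)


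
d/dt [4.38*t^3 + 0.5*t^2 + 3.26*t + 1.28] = 13.14*t^2 + 1.0*t + 3.26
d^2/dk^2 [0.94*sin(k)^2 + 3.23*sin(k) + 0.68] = -3.23*sin(k) + 1.88*cos(2*k)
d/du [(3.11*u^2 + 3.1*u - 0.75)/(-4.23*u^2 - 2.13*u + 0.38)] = (6.48870000000001*u^2 - 3.9814*u - 0.4195)/(17.8929*u^4 + 18.0198*u^3 + 1.3221*u^2 - 1.6188*u + 0.1444)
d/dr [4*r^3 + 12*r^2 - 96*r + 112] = 12*r^2 + 24*r - 96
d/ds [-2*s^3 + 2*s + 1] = 2 - 6*s^2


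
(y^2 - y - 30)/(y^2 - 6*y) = (y + 5)/y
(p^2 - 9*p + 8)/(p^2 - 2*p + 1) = (p - 8)/(p - 1)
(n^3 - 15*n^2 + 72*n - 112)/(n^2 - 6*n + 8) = (n^2 - 11*n + 28)/(n - 2)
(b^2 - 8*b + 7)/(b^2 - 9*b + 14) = (b - 1)/(b - 2)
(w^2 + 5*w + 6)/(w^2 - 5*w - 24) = (w + 2)/(w - 8)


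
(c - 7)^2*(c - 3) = c^3 - 17*c^2 + 91*c - 147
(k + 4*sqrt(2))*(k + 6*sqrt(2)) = k^2 + 10*sqrt(2)*k + 48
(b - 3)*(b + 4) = b^2 + b - 12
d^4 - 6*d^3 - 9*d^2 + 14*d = d*(d - 7)*(d - 1)*(d + 2)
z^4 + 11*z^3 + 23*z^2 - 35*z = z*(z - 1)*(z + 5)*(z + 7)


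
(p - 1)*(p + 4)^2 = p^3 + 7*p^2 + 8*p - 16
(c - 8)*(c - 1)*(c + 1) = c^3 - 8*c^2 - c + 8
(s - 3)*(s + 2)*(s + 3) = s^3 + 2*s^2 - 9*s - 18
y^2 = y^2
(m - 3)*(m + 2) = m^2 - m - 6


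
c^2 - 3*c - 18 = (c - 6)*(c + 3)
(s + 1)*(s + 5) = s^2 + 6*s + 5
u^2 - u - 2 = (u - 2)*(u + 1)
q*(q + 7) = q^2 + 7*q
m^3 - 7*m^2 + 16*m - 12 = (m - 3)*(m - 2)^2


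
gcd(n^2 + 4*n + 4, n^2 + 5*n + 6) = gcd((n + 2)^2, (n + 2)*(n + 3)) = n + 2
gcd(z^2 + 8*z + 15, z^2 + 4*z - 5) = z + 5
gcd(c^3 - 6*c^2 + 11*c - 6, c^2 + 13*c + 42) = 1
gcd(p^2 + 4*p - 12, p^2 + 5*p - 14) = p - 2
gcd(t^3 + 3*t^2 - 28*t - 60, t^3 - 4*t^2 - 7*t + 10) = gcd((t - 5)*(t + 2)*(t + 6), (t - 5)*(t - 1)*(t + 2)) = t^2 - 3*t - 10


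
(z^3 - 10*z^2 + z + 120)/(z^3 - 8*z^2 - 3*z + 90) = (z - 8)/(z - 6)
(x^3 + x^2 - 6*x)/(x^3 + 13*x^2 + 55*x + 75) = x*(x - 2)/(x^2 + 10*x + 25)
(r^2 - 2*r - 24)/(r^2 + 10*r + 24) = (r - 6)/(r + 6)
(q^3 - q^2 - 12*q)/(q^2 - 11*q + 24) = q*(q^2 - q - 12)/(q^2 - 11*q + 24)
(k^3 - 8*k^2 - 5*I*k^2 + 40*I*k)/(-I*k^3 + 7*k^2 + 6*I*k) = (I*k^2 + k*(5 - 8*I) - 40)/(k^2 + 7*I*k - 6)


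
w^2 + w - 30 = (w - 5)*(w + 6)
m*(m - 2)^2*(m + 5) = m^4 + m^3 - 16*m^2 + 20*m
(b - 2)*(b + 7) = b^2 + 5*b - 14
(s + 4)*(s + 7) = s^2 + 11*s + 28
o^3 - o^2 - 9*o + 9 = (o - 3)*(o - 1)*(o + 3)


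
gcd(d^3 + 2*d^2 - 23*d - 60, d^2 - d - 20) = d^2 - d - 20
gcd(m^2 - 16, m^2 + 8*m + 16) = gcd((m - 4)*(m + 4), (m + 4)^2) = m + 4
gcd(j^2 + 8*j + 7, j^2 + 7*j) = j + 7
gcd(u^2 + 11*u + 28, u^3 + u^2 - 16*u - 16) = u + 4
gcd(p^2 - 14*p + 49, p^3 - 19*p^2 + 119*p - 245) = p^2 - 14*p + 49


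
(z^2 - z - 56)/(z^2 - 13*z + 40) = (z + 7)/(z - 5)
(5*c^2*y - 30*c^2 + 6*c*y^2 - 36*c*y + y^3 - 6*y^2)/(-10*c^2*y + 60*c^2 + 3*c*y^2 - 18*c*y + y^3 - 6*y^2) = (c + y)/(-2*c + y)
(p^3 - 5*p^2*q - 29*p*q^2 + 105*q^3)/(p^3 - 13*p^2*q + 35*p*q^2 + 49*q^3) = (p^2 + 2*p*q - 15*q^2)/(p^2 - 6*p*q - 7*q^2)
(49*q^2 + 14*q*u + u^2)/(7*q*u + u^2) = (7*q + u)/u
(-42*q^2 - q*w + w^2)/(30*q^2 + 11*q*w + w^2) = (-7*q + w)/(5*q + w)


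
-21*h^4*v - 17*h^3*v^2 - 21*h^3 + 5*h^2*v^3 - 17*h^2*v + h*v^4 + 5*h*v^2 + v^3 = (-3*h + v)*(h + v)*(7*h + v)*(h*v + 1)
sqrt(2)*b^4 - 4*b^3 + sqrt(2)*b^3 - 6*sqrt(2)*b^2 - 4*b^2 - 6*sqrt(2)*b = b*(b - 3*sqrt(2))*(b + sqrt(2))*(sqrt(2)*b + sqrt(2))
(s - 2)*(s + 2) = s^2 - 4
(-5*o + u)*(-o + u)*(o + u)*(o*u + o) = 5*o^4*u + 5*o^4 - o^3*u^2 - o^3*u - 5*o^2*u^3 - 5*o^2*u^2 + o*u^4 + o*u^3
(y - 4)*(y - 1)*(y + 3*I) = y^3 - 5*y^2 + 3*I*y^2 + 4*y - 15*I*y + 12*I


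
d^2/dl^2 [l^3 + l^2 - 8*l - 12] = 6*l + 2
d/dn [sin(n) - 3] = cos(n)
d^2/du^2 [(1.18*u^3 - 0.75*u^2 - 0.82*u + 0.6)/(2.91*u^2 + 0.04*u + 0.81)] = (-1.4210854715202e-14*u^5 - 19.272064*u^3 + 41.321502*u^2 + 16.66116*u - 3.757614)/(24.642171*u^6 + 1.016172*u^5 + 20.591451*u^4 + 0.565768*u^3 + 5.731641*u^2 + 0.078732*u + 0.531441)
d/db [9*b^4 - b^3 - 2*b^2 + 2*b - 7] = 36*b^3 - 3*b^2 - 4*b + 2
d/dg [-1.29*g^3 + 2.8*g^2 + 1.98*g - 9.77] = -3.87*g^2 + 5.6*g + 1.98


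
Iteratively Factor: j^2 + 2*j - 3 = (j - 1)*(j + 3)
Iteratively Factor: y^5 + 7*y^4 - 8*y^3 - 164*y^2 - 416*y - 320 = (y + 2)*(y^4 + 5*y^3 - 18*y^2 - 128*y - 160) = (y - 5)*(y + 2)*(y^3 + 10*y^2 + 32*y + 32) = (y - 5)*(y + 2)^2*(y^2 + 8*y + 16) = (y - 5)*(y + 2)^2*(y + 4)*(y + 4)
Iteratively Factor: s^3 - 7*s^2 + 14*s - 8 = (s - 2)*(s^2 - 5*s + 4) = (s - 2)*(s - 1)*(s - 4)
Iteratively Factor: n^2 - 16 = (n + 4)*(n - 4)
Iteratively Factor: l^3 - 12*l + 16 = (l - 2)*(l^2 + 2*l - 8) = (l - 2)^2*(l + 4)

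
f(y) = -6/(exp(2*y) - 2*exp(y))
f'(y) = -6*(-2*exp(2*y) + 2*exp(y))/(exp(2*y) - 2*exp(y))^2 = (12*exp(y) - 12)*exp(-y)/(exp(y) - 2)^2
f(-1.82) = 20.15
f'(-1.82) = -18.37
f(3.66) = -0.00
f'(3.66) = 0.01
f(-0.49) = 7.06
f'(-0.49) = -3.94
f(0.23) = 6.43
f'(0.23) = 4.49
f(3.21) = -0.01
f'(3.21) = 0.02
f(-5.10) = 493.57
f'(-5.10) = -492.06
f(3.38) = -0.01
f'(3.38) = 0.02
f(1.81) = -0.24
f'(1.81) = 0.59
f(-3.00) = 61.79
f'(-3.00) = -60.22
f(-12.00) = 488265.87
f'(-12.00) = -488264.37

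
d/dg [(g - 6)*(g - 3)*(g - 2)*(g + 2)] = 4*g^3 - 27*g^2 + 28*g + 36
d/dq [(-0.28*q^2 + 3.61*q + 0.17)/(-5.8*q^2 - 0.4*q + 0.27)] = (21.05*q^2 + 1.8208*q + 1.0427)/(33.64*q^4 + 4.64*q^3 - 2.972*q^2 - 0.216*q + 0.0729)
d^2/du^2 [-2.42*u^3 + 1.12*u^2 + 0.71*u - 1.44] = 2.24 - 14.52*u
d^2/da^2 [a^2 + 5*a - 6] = 2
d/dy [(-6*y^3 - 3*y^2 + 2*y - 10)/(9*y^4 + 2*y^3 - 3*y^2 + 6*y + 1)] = 2*(27*y^6 + 27*y^5 - 15*y^4 + 140*y^3 + 15*y^2 - 33*y + 31)/(81*y^8 + 36*y^7 - 50*y^6 + 96*y^5 + 51*y^4 - 32*y^3 + 30*y^2 + 12*y + 1)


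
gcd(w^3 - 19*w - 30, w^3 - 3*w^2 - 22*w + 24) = 1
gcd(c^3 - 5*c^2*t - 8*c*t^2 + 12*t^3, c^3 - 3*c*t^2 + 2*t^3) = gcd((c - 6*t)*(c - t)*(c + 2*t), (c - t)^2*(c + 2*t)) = -c^2 - c*t + 2*t^2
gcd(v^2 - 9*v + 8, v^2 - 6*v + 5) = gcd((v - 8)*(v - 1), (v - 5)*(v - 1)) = v - 1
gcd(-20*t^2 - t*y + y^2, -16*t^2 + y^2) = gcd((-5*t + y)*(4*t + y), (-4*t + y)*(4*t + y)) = 4*t + y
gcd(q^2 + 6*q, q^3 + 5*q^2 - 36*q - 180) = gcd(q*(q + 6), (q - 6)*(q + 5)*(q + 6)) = q + 6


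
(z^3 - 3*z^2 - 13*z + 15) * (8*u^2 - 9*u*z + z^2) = 8*u^2*z^3 - 24*u^2*z^2 - 104*u^2*z + 120*u^2 - 9*u*z^4 + 27*u*z^3 + 117*u*z^2 - 135*u*z + z^5 - 3*z^4 - 13*z^3 + 15*z^2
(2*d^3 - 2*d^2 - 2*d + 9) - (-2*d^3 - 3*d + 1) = 4*d^3 - 2*d^2 + d + 8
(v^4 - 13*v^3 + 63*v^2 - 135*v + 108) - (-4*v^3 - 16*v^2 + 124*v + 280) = v^4 - 9*v^3 + 79*v^2 - 259*v - 172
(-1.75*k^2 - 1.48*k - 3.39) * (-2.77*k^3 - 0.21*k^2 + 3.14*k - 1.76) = 4.8475*k^5 + 4.4671*k^4 + 4.2061*k^3 - 0.8553*k^2 - 8.0398*k + 5.9664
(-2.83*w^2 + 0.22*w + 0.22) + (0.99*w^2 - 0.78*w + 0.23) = -1.84*w^2 - 0.56*w + 0.45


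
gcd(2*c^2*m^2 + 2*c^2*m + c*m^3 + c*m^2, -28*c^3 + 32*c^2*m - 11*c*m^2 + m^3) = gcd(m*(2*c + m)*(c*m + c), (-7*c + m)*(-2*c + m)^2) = 1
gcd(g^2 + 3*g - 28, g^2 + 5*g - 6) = 1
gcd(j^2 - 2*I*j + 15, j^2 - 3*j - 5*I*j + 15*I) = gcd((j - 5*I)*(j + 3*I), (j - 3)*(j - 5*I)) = j - 5*I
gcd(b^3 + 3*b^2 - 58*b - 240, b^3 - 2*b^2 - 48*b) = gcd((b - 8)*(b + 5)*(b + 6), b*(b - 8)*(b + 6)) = b^2 - 2*b - 48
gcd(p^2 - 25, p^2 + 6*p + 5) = p + 5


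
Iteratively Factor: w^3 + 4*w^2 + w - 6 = (w + 2)*(w^2 + 2*w - 3) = (w + 2)*(w + 3)*(w - 1)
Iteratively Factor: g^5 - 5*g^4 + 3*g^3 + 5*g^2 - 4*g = (g - 1)*(g^4 - 4*g^3 - g^2 + 4*g) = (g - 1)*(g + 1)*(g^3 - 5*g^2 + 4*g) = g*(g - 1)*(g + 1)*(g^2 - 5*g + 4) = g*(g - 1)^2*(g + 1)*(g - 4)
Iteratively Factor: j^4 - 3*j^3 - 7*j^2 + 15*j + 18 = (j + 2)*(j^3 - 5*j^2 + 3*j + 9) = (j - 3)*(j + 2)*(j^2 - 2*j - 3) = (j - 3)^2*(j + 2)*(j + 1)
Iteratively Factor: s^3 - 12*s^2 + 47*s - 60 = (s - 3)*(s^2 - 9*s + 20) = (s - 5)*(s - 3)*(s - 4)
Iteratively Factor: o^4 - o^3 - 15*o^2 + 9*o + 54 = (o - 3)*(o^3 + 2*o^2 - 9*o - 18) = (o - 3)*(o + 3)*(o^2 - o - 6) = (o - 3)*(o + 2)*(o + 3)*(o - 3)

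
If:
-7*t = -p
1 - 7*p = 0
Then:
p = 1/7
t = 1/49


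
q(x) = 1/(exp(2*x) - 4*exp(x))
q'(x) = (-2*exp(2*x) + 4*exp(x))/(exp(2*x) - 4*exp(x))^2 = 2*(2 - exp(x))*exp(-x)/(exp(x) - 4)^2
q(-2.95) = -4.84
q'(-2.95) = 4.78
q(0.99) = -0.28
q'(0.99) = -0.30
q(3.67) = 0.00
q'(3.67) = -0.00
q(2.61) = 0.01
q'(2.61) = -0.02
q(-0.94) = -0.71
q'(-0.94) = 0.63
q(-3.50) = -8.34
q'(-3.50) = 8.28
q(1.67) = 0.14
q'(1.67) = -0.72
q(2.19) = 0.02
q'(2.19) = -0.06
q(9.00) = 0.00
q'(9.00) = 0.00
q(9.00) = 0.00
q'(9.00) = 0.00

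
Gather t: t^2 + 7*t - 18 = t^2 + 7*t - 18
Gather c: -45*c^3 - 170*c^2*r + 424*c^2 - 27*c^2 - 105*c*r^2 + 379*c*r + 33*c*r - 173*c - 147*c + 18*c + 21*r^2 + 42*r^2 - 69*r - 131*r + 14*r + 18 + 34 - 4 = -45*c^3 + c^2*(397 - 170*r) + c*(-105*r^2 + 412*r - 302) + 63*r^2 - 186*r + 48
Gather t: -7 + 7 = 0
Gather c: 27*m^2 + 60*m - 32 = 27*m^2 + 60*m - 32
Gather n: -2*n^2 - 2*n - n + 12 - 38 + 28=-2*n^2 - 3*n + 2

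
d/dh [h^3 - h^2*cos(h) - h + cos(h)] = h^2*sin(h) + 3*h^2 - 2*h*cos(h) - sin(h) - 1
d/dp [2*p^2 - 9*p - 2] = 4*p - 9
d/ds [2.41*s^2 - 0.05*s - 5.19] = 4.82*s - 0.05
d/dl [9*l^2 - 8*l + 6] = 18*l - 8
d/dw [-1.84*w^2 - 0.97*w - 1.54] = -3.68*w - 0.97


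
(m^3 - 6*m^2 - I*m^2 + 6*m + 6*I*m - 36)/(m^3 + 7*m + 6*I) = (m - 6)/(m + I)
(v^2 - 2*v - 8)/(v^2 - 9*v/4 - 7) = 4*(v + 2)/(4*v + 7)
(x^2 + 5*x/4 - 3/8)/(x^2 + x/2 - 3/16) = 2*(2*x + 3)/(4*x + 3)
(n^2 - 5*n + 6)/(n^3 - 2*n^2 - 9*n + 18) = 1/(n + 3)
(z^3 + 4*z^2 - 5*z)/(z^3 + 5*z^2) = (z - 1)/z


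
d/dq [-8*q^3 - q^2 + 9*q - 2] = -24*q^2 - 2*q + 9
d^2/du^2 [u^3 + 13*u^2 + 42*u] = 6*u + 26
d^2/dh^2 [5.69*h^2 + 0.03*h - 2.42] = 11.3800000000000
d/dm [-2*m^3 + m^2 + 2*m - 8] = -6*m^2 + 2*m + 2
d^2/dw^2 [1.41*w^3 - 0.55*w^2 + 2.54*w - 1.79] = 8.46*w - 1.1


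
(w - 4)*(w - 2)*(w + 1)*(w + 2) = w^4 - 3*w^3 - 8*w^2 + 12*w + 16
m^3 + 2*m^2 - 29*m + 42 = (m - 3)*(m - 2)*(m + 7)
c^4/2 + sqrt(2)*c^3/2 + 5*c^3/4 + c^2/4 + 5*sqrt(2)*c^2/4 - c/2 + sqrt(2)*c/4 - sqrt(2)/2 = (c/2 + 1/2)*(c - 1/2)*(c + 2)*(c + sqrt(2))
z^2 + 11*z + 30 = (z + 5)*(z + 6)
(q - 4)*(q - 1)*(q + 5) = q^3 - 21*q + 20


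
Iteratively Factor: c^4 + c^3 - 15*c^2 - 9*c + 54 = (c + 3)*(c^3 - 2*c^2 - 9*c + 18) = (c - 3)*(c + 3)*(c^2 + c - 6) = (c - 3)*(c + 3)^2*(c - 2)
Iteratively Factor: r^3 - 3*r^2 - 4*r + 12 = (r - 3)*(r^2 - 4) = (r - 3)*(r - 2)*(r + 2)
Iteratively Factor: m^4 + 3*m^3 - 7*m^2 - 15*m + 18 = (m - 2)*(m^3 + 5*m^2 + 3*m - 9) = (m - 2)*(m - 1)*(m^2 + 6*m + 9) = (m - 2)*(m - 1)*(m + 3)*(m + 3)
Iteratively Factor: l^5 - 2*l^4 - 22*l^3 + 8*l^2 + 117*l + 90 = (l - 5)*(l^4 + 3*l^3 - 7*l^2 - 27*l - 18) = (l - 5)*(l - 3)*(l^3 + 6*l^2 + 11*l + 6) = (l - 5)*(l - 3)*(l + 3)*(l^2 + 3*l + 2) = (l - 5)*(l - 3)*(l + 2)*(l + 3)*(l + 1)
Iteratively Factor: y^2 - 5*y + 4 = (y - 4)*(y - 1)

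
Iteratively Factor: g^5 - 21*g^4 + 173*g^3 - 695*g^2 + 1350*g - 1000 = (g - 5)*(g^4 - 16*g^3 + 93*g^2 - 230*g + 200) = (g - 5)^2*(g^3 - 11*g^2 + 38*g - 40) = (g - 5)^2*(g - 4)*(g^2 - 7*g + 10) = (g - 5)^2*(g - 4)*(g - 2)*(g - 5)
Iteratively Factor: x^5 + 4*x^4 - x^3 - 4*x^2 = (x - 1)*(x^4 + 5*x^3 + 4*x^2) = (x - 1)*(x + 4)*(x^3 + x^2) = x*(x - 1)*(x + 4)*(x^2 + x) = x^2*(x - 1)*(x + 4)*(x + 1)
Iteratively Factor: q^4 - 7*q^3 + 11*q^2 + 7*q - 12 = (q - 4)*(q^3 - 3*q^2 - q + 3) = (q - 4)*(q - 1)*(q^2 - 2*q - 3) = (q - 4)*(q - 3)*(q - 1)*(q + 1)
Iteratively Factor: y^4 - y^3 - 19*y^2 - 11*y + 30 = (y - 5)*(y^3 + 4*y^2 + y - 6) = (y - 5)*(y + 2)*(y^2 + 2*y - 3) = (y - 5)*(y - 1)*(y + 2)*(y + 3)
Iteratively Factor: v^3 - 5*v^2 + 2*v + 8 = (v + 1)*(v^2 - 6*v + 8) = (v - 2)*(v + 1)*(v - 4)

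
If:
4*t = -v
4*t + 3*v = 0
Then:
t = 0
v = 0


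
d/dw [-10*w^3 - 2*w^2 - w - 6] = -30*w^2 - 4*w - 1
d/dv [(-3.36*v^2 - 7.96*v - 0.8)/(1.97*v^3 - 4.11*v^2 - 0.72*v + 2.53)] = (6.6192*v^4 + 31.3624*v^3 - 25.5684*v^2 - 23.5776*v - 20.7148)/(3.8809*v^6 - 16.1934*v^5 + 14.0553*v^4 + 15.8866*v^3 - 20.2782*v^2 - 3.6432*v + 6.4009)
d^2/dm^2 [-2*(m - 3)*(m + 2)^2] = -12*m - 4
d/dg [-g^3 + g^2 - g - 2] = -3*g^2 + 2*g - 1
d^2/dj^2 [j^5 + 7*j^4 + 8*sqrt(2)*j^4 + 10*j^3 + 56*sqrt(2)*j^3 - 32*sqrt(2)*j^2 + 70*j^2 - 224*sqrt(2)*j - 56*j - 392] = 20*j^3 + 84*j^2 + 96*sqrt(2)*j^2 + 60*j + 336*sqrt(2)*j - 64*sqrt(2) + 140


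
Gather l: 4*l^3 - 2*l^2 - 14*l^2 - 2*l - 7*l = 4*l^3 - 16*l^2 - 9*l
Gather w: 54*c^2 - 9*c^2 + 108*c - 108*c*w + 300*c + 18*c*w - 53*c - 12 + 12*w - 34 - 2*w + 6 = 45*c^2 + 355*c + w*(10 - 90*c) - 40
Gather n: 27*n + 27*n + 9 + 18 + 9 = 54*n + 36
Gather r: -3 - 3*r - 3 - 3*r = -6*r - 6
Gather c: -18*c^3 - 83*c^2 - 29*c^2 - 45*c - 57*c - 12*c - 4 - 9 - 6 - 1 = -18*c^3 - 112*c^2 - 114*c - 20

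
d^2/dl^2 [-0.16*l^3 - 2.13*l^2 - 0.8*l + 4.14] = -0.96*l - 4.26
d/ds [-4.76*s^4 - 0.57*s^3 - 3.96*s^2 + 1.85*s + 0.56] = -19.04*s^3 - 1.71*s^2 - 7.92*s + 1.85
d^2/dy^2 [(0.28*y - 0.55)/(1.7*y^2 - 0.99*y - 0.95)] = ((2.4244 - 2.856*y)*(-1.7*y^2 + 0.99*y + 0.95) - (0.28*y - 0.55)*(3.4*y - 0.99)*(6.8*y - 1.98))/(-1.7*y^2 + 0.99*y + 0.95)^3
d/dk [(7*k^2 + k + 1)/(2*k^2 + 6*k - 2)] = 2*(5*k^2 - 4*k - 1)/(k^4 + 6*k^3 + 7*k^2 - 6*k + 1)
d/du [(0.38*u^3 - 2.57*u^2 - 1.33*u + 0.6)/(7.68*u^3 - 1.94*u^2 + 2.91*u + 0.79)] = (19.0004*u^4 + 22.6404*u^3 - 22.9823*u^2 - 1.7326*u - 2.7967)/(58.9824*u^6 - 29.7984*u^5 + 48.4612*u^4 + 0.843599999999999*u^3 + 5.4029*u^2 + 4.5978*u + 0.6241)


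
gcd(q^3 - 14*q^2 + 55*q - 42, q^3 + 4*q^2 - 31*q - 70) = 1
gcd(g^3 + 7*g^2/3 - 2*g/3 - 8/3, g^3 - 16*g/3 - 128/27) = g + 4/3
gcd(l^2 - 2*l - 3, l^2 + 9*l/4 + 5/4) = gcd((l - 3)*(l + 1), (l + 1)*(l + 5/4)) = l + 1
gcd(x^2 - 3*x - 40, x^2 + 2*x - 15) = x + 5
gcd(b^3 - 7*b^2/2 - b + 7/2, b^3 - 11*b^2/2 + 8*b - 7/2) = b^2 - 9*b/2 + 7/2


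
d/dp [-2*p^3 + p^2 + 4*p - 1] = -6*p^2 + 2*p + 4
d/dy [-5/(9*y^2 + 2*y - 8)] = 10*(9*y + 1)/(9*y^2 + 2*y - 8)^2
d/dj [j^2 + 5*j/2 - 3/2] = 2*j + 5/2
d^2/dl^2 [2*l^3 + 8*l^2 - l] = 12*l + 16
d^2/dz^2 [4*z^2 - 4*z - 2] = 8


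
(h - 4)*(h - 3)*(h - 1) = h^3 - 8*h^2 + 19*h - 12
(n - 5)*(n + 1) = n^2 - 4*n - 5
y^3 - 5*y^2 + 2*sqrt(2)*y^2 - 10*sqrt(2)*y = y*(y - 5)*(y + 2*sqrt(2))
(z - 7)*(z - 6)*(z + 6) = z^3 - 7*z^2 - 36*z + 252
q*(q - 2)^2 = q^3 - 4*q^2 + 4*q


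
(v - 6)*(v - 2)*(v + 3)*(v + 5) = v^4 - 37*v^2 - 24*v + 180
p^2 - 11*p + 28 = (p - 7)*(p - 4)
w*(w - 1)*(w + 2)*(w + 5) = w^4 + 6*w^3 + 3*w^2 - 10*w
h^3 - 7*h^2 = h^2*(h - 7)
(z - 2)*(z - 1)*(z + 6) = z^3 + 3*z^2 - 16*z + 12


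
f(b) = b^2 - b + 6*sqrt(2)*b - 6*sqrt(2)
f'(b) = 2*b - 1 + 6*sqrt(2)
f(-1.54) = -17.64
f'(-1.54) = 4.41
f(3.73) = 33.35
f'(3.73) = 14.95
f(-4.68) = -21.61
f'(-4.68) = -1.87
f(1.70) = 7.13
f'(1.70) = 10.89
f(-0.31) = -10.71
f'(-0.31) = 6.87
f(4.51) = 45.61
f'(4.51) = 16.51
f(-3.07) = -22.04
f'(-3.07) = 1.35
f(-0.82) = -13.95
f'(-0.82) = 5.85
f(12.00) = 225.34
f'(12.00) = 31.49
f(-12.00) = 45.69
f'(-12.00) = -16.51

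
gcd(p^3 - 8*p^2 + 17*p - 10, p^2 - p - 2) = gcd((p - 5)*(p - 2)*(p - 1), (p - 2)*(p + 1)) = p - 2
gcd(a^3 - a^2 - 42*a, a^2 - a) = a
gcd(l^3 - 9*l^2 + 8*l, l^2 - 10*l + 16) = l - 8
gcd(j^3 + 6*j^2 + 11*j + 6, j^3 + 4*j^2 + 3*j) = j^2 + 4*j + 3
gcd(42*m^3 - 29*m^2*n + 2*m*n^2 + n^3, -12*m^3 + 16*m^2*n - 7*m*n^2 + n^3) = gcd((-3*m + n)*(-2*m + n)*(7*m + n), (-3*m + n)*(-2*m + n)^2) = 6*m^2 - 5*m*n + n^2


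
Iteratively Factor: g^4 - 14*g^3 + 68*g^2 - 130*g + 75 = (g - 5)*(g^3 - 9*g^2 + 23*g - 15) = (g - 5)*(g - 3)*(g^2 - 6*g + 5) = (g - 5)^2*(g - 3)*(g - 1)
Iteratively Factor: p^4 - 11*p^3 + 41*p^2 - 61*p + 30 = (p - 3)*(p^3 - 8*p^2 + 17*p - 10) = (p - 5)*(p - 3)*(p^2 - 3*p + 2) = (p - 5)*(p - 3)*(p - 1)*(p - 2)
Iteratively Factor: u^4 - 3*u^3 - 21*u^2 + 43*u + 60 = (u + 1)*(u^3 - 4*u^2 - 17*u + 60) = (u - 3)*(u + 1)*(u^2 - u - 20) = (u - 3)*(u + 1)*(u + 4)*(u - 5)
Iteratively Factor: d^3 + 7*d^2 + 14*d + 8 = (d + 4)*(d^2 + 3*d + 2) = (d + 1)*(d + 4)*(d + 2)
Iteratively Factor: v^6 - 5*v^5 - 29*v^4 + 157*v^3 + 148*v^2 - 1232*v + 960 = (v + 4)*(v^5 - 9*v^4 + 7*v^3 + 129*v^2 - 368*v + 240) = (v - 1)*(v + 4)*(v^4 - 8*v^3 - v^2 + 128*v - 240) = (v - 3)*(v - 1)*(v + 4)*(v^3 - 5*v^2 - 16*v + 80) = (v - 5)*(v - 3)*(v - 1)*(v + 4)*(v^2 - 16) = (v - 5)*(v - 4)*(v - 3)*(v - 1)*(v + 4)*(v + 4)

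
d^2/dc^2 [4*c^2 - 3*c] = 8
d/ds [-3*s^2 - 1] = -6*s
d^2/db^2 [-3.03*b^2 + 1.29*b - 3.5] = -6.06000000000000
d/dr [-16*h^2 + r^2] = 2*r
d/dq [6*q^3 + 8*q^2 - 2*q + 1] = 18*q^2 + 16*q - 2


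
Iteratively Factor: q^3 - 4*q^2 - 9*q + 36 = (q + 3)*(q^2 - 7*q + 12) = (q - 3)*(q + 3)*(q - 4)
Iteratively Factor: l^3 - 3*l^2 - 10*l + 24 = (l + 3)*(l^2 - 6*l + 8) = (l - 4)*(l + 3)*(l - 2)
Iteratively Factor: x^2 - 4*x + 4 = (x - 2)*(x - 2)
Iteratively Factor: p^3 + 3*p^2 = (p)*(p^2 + 3*p) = p*(p + 3)*(p)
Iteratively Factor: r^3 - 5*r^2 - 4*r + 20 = (r - 2)*(r^2 - 3*r - 10) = (r - 2)*(r + 2)*(r - 5)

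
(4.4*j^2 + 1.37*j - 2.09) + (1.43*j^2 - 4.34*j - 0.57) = 5.83*j^2 - 2.97*j - 2.66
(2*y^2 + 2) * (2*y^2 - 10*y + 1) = 4*y^4 - 20*y^3 + 6*y^2 - 20*y + 2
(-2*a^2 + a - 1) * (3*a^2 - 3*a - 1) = -6*a^4 + 9*a^3 - 4*a^2 + 2*a + 1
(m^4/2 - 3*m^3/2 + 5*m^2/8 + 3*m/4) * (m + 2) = m^5/2 - m^4/2 - 19*m^3/8 + 2*m^2 + 3*m/2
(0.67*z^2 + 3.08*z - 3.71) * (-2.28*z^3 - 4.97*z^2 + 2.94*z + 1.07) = -1.5276*z^5 - 10.3523*z^4 - 4.879*z^3 + 28.2108*z^2 - 7.6118*z - 3.9697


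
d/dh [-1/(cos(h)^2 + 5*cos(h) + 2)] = -(2*cos(h) + 5)*sin(h)/(cos(h)^2 + 5*cos(h) + 2)^2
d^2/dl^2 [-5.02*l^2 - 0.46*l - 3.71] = -10.0400000000000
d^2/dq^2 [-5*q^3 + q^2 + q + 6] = 2 - 30*q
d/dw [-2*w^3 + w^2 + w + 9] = -6*w^2 + 2*w + 1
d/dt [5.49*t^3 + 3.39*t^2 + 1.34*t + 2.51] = 16.47*t^2 + 6.78*t + 1.34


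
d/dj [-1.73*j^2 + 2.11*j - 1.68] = 2.11 - 3.46*j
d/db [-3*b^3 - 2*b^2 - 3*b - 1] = -9*b^2 - 4*b - 3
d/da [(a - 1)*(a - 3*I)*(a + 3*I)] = 3*a^2 - 2*a + 9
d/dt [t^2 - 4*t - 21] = 2*t - 4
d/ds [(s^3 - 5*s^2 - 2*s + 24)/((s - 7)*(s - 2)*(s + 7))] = (3*s^4 - 94*s^3 + 463*s^2 - 884*s + 980)/(s^6 - 4*s^5 - 94*s^4 + 392*s^3 + 2009*s^2 - 9604*s + 9604)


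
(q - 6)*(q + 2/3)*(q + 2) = q^3 - 10*q^2/3 - 44*q/3 - 8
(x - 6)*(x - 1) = x^2 - 7*x + 6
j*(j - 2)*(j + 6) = j^3 + 4*j^2 - 12*j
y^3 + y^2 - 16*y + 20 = (y - 2)^2*(y + 5)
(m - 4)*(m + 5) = m^2 + m - 20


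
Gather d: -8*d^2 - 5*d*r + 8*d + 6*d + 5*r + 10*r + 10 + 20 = -8*d^2 + d*(14 - 5*r) + 15*r + 30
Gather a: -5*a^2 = -5*a^2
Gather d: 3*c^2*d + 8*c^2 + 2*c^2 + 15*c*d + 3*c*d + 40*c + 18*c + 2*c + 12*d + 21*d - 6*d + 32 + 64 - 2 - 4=10*c^2 + 60*c + d*(3*c^2 + 18*c + 27) + 90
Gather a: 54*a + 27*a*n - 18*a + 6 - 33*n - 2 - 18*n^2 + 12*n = a*(27*n + 36) - 18*n^2 - 21*n + 4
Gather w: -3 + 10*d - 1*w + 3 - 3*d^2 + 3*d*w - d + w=-3*d^2 + 3*d*w + 9*d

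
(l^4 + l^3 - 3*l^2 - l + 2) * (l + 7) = l^5 + 8*l^4 + 4*l^3 - 22*l^2 - 5*l + 14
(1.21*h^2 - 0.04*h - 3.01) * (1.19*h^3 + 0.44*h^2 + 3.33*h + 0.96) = 1.4399*h^5 + 0.4848*h^4 + 0.4298*h^3 - 0.296*h^2 - 10.0617*h - 2.8896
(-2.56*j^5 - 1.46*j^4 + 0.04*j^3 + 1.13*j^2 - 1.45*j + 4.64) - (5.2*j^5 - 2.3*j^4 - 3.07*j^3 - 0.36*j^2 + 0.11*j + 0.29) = -7.76*j^5 + 0.84*j^4 + 3.11*j^3 + 1.49*j^2 - 1.56*j + 4.35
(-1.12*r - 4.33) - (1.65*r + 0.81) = -2.77*r - 5.14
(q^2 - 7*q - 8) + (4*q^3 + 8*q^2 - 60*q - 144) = 4*q^3 + 9*q^2 - 67*q - 152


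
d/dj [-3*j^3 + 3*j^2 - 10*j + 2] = -9*j^2 + 6*j - 10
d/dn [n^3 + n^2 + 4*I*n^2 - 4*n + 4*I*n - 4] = 3*n^2 + n*(2 + 8*I) - 4 + 4*I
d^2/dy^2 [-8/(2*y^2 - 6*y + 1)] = 32*(2*y^2 - 6*y - 2*(2*y - 3)^2 + 1)/(2*y^2 - 6*y + 1)^3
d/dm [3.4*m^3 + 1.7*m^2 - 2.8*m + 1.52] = 10.2*m^2 + 3.4*m - 2.8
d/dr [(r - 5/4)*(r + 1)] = 2*r - 1/4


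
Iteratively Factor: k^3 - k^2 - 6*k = (k - 3)*(k^2 + 2*k) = (k - 3)*(k + 2)*(k)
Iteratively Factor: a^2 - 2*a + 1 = (a - 1)*(a - 1)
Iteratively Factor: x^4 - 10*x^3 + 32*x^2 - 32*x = (x - 2)*(x^3 - 8*x^2 + 16*x) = (x - 4)*(x - 2)*(x^2 - 4*x) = (x - 4)^2*(x - 2)*(x)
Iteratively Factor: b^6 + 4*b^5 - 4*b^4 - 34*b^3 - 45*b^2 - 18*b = (b + 2)*(b^5 + 2*b^4 - 8*b^3 - 18*b^2 - 9*b) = (b + 2)*(b + 3)*(b^4 - b^3 - 5*b^2 - 3*b) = (b - 3)*(b + 2)*(b + 3)*(b^3 + 2*b^2 + b) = b*(b - 3)*(b + 2)*(b + 3)*(b^2 + 2*b + 1) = b*(b - 3)*(b + 1)*(b + 2)*(b + 3)*(b + 1)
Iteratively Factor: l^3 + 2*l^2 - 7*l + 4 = (l - 1)*(l^2 + 3*l - 4) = (l - 1)*(l + 4)*(l - 1)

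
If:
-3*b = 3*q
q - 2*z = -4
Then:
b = 4 - 2*z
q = 2*z - 4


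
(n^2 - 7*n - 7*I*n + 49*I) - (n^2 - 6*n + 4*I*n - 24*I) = -n - 11*I*n + 73*I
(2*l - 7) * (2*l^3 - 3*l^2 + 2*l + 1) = 4*l^4 - 20*l^3 + 25*l^2 - 12*l - 7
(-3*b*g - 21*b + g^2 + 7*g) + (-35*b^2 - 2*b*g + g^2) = -35*b^2 - 5*b*g - 21*b + 2*g^2 + 7*g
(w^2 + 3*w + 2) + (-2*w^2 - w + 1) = -w^2 + 2*w + 3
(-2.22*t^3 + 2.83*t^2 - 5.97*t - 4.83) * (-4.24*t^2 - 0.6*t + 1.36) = 9.4128*t^5 - 10.6672*t^4 + 20.5956*t^3 + 27.91*t^2 - 5.2212*t - 6.5688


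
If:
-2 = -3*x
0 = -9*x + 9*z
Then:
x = 2/3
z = 2/3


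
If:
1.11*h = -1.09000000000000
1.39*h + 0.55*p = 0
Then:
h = -0.98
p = 2.48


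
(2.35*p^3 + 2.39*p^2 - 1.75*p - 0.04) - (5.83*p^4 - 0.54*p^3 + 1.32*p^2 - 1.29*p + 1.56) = -5.83*p^4 + 2.89*p^3 + 1.07*p^2 - 0.46*p - 1.6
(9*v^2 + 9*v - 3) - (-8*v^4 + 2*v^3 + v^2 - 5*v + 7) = 8*v^4 - 2*v^3 + 8*v^2 + 14*v - 10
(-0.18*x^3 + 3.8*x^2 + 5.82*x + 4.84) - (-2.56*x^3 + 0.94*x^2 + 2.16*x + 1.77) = 2.38*x^3 + 2.86*x^2 + 3.66*x + 3.07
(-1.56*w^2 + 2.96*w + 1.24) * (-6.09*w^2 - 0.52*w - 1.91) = 9.5004*w^4 - 17.2152*w^3 - 6.1112*w^2 - 6.2984*w - 2.3684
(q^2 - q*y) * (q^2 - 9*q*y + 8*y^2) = q^4 - 10*q^3*y + 17*q^2*y^2 - 8*q*y^3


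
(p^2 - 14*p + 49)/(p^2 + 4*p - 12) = (p^2 - 14*p + 49)/(p^2 + 4*p - 12)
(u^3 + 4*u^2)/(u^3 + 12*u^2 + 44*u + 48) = u^2/(u^2 + 8*u + 12)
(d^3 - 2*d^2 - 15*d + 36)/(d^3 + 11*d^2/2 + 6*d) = 2*(d^2 - 6*d + 9)/(d*(2*d + 3))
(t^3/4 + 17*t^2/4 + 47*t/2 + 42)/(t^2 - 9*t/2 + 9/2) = (t^3 + 17*t^2 + 94*t + 168)/(2*(2*t^2 - 9*t + 9))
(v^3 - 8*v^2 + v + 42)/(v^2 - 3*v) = v - 5 - 14/v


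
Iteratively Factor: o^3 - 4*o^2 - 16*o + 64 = (o - 4)*(o^2 - 16) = (o - 4)^2*(o + 4)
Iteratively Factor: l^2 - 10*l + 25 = (l - 5)*(l - 5)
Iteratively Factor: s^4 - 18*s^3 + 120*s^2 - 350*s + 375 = (s - 5)*(s^3 - 13*s^2 + 55*s - 75) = (s - 5)^2*(s^2 - 8*s + 15) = (s - 5)^3*(s - 3)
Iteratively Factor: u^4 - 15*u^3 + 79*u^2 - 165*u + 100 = (u - 1)*(u^3 - 14*u^2 + 65*u - 100) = (u - 5)*(u - 1)*(u^2 - 9*u + 20) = (u - 5)^2*(u - 1)*(u - 4)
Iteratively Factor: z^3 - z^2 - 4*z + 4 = (z - 1)*(z^2 - 4) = (z - 2)*(z - 1)*(z + 2)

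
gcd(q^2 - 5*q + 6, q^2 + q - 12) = q - 3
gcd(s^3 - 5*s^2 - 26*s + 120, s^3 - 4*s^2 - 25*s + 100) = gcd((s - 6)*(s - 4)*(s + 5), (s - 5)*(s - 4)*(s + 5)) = s^2 + s - 20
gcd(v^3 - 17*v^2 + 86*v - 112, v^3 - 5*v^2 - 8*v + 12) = 1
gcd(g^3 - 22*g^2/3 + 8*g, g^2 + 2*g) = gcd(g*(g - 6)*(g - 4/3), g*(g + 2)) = g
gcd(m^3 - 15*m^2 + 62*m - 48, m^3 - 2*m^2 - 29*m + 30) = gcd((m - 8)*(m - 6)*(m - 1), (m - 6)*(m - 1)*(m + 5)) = m^2 - 7*m + 6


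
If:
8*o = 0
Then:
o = 0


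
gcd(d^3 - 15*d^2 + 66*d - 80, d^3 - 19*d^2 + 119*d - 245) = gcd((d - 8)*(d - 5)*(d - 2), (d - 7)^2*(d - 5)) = d - 5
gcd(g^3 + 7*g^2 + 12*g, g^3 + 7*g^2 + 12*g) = g^3 + 7*g^2 + 12*g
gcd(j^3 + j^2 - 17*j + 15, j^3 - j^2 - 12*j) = 1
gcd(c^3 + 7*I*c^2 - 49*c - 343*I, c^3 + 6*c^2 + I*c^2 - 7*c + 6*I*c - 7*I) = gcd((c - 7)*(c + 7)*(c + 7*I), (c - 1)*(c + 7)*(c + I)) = c + 7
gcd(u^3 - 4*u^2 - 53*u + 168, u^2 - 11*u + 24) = u^2 - 11*u + 24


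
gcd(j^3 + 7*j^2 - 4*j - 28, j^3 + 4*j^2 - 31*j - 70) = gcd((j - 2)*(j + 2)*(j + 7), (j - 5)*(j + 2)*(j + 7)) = j^2 + 9*j + 14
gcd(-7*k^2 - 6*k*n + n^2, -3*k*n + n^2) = 1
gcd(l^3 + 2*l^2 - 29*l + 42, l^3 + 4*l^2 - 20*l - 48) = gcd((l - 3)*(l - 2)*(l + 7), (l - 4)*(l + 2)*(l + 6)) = 1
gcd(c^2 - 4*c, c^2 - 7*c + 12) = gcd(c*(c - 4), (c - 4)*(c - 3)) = c - 4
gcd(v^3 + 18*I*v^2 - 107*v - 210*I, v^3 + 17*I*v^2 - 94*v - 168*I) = v^2 + 13*I*v - 42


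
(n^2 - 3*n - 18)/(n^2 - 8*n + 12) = (n + 3)/(n - 2)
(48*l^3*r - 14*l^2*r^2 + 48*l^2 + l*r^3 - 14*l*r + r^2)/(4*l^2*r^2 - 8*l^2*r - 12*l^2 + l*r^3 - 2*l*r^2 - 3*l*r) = (-48*l^3*r + 14*l^2*r^2 - 48*l^2 - l*r^3 + 14*l*r - r^2)/(l*(-4*l*r^2 + 8*l*r + 12*l - r^3 + 2*r^2 + 3*r))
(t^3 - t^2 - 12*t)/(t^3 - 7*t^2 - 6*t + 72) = t/(t - 6)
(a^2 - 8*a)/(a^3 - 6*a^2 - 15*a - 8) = a/(a^2 + 2*a + 1)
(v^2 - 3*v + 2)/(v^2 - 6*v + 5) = (v - 2)/(v - 5)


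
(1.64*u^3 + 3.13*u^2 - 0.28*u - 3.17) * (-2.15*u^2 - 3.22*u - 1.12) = -3.526*u^5 - 12.0103*u^4 - 11.3134*u^3 + 4.2115*u^2 + 10.521*u + 3.5504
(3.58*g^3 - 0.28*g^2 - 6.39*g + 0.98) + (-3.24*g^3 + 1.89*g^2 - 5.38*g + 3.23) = 0.34*g^3 + 1.61*g^2 - 11.77*g + 4.21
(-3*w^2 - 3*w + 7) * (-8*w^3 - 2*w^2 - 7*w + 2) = 24*w^5 + 30*w^4 - 29*w^3 + w^2 - 55*w + 14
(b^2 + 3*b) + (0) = b^2 + 3*b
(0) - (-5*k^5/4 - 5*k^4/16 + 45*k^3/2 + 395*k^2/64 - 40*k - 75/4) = 5*k^5/4 + 5*k^4/16 - 45*k^3/2 - 395*k^2/64 + 40*k + 75/4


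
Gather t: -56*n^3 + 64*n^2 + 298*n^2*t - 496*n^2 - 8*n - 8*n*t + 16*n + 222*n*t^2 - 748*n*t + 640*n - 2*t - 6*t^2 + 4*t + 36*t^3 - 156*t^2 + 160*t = -56*n^3 - 432*n^2 + 648*n + 36*t^3 + t^2*(222*n - 162) + t*(298*n^2 - 756*n + 162)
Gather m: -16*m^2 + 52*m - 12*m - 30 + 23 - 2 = -16*m^2 + 40*m - 9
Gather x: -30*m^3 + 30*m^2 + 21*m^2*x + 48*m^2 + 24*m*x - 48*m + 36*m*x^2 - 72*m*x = -30*m^3 + 78*m^2 + 36*m*x^2 - 48*m + x*(21*m^2 - 48*m)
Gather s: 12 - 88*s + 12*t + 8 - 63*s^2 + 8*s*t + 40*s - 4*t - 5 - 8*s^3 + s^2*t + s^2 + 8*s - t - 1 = -8*s^3 + s^2*(t - 62) + s*(8*t - 40) + 7*t + 14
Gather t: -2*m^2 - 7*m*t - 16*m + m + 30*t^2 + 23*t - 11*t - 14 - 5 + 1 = -2*m^2 - 15*m + 30*t^2 + t*(12 - 7*m) - 18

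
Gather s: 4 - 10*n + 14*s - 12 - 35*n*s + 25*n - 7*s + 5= 15*n + s*(7 - 35*n) - 3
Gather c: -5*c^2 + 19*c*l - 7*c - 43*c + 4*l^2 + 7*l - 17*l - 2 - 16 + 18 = -5*c^2 + c*(19*l - 50) + 4*l^2 - 10*l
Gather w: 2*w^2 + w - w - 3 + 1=2*w^2 - 2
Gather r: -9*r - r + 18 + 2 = 20 - 10*r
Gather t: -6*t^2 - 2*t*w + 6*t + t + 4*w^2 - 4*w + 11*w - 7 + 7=-6*t^2 + t*(7 - 2*w) + 4*w^2 + 7*w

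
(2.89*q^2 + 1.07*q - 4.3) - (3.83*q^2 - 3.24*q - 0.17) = -0.94*q^2 + 4.31*q - 4.13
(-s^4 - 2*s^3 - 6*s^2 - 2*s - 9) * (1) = -s^4 - 2*s^3 - 6*s^2 - 2*s - 9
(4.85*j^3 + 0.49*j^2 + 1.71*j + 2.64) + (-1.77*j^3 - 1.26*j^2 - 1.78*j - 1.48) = 3.08*j^3 - 0.77*j^2 - 0.0700000000000001*j + 1.16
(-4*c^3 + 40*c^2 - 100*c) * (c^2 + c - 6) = -4*c^5 + 36*c^4 - 36*c^3 - 340*c^2 + 600*c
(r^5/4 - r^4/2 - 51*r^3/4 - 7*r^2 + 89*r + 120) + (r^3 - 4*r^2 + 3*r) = r^5/4 - r^4/2 - 47*r^3/4 - 11*r^2 + 92*r + 120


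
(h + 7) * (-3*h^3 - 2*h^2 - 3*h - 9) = -3*h^4 - 23*h^3 - 17*h^2 - 30*h - 63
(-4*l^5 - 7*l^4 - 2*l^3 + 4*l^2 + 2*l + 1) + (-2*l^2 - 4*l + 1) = -4*l^5 - 7*l^4 - 2*l^3 + 2*l^2 - 2*l + 2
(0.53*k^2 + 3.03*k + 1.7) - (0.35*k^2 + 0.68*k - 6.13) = 0.18*k^2 + 2.35*k + 7.83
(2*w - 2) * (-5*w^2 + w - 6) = -10*w^3 + 12*w^2 - 14*w + 12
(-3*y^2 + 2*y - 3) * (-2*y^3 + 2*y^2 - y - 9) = 6*y^5 - 10*y^4 + 13*y^3 + 19*y^2 - 15*y + 27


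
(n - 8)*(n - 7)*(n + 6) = n^3 - 9*n^2 - 34*n + 336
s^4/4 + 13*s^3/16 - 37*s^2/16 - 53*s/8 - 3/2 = (s/4 + 1/2)*(s - 3)*(s + 1/4)*(s + 4)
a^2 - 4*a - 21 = (a - 7)*(a + 3)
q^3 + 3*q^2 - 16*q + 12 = (q - 2)*(q - 1)*(q + 6)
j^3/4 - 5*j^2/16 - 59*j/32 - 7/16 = (j/4 + 1/2)*(j - 7/2)*(j + 1/4)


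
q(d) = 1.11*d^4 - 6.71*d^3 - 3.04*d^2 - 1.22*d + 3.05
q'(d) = 4.44*d^3 - 20.13*d^2 - 6.08*d - 1.22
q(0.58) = 0.14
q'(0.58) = -10.65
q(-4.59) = 1086.17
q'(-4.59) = -826.77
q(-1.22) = 14.66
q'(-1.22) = -31.83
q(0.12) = 2.85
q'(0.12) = -2.23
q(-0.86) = 6.73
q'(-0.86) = -13.70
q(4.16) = -205.27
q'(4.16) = -55.23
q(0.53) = 0.64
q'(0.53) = -9.44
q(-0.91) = 7.46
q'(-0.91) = -15.70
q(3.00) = -119.23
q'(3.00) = -80.75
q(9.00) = 2136.95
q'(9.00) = 1550.29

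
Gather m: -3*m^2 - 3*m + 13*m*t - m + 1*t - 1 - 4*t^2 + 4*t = -3*m^2 + m*(13*t - 4) - 4*t^2 + 5*t - 1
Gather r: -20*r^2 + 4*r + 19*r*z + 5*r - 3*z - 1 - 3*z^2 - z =-20*r^2 + r*(19*z + 9) - 3*z^2 - 4*z - 1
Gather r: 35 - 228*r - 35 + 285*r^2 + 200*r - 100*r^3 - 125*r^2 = -100*r^3 + 160*r^2 - 28*r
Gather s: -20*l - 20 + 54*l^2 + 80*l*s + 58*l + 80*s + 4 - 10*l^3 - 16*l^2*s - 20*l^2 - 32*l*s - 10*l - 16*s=-10*l^3 + 34*l^2 + 28*l + s*(-16*l^2 + 48*l + 64) - 16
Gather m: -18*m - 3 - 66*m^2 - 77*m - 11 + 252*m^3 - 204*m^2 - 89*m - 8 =252*m^3 - 270*m^2 - 184*m - 22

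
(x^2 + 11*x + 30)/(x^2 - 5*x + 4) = (x^2 + 11*x + 30)/(x^2 - 5*x + 4)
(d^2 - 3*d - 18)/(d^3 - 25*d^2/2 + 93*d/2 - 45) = 2*(d + 3)/(2*d^2 - 13*d + 15)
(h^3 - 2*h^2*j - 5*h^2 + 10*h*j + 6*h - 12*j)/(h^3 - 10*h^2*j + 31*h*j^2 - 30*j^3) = (h^2 - 5*h + 6)/(h^2 - 8*h*j + 15*j^2)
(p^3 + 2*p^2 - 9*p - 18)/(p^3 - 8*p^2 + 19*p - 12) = (p^2 + 5*p + 6)/(p^2 - 5*p + 4)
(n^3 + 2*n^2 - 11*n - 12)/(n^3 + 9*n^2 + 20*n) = (n^2 - 2*n - 3)/(n*(n + 5))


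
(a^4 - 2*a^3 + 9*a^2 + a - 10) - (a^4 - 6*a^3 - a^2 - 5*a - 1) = 4*a^3 + 10*a^2 + 6*a - 9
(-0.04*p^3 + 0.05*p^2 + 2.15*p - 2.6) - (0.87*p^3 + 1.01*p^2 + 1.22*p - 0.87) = -0.91*p^3 - 0.96*p^2 + 0.93*p - 1.73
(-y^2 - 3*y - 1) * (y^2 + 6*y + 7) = -y^4 - 9*y^3 - 26*y^2 - 27*y - 7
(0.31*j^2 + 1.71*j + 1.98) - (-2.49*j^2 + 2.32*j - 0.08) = 2.8*j^2 - 0.61*j + 2.06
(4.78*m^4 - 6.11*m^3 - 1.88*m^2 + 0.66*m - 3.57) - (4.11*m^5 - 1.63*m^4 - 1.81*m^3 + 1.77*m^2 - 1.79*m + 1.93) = -4.11*m^5 + 6.41*m^4 - 4.3*m^3 - 3.65*m^2 + 2.45*m - 5.5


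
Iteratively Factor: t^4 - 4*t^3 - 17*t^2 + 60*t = (t + 4)*(t^3 - 8*t^2 + 15*t) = t*(t + 4)*(t^2 - 8*t + 15) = t*(t - 3)*(t + 4)*(t - 5)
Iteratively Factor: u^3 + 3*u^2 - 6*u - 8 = (u - 2)*(u^2 + 5*u + 4) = (u - 2)*(u + 4)*(u + 1)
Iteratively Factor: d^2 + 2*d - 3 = (d - 1)*(d + 3)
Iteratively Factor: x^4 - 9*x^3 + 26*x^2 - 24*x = (x - 2)*(x^3 - 7*x^2 + 12*x) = (x - 3)*(x - 2)*(x^2 - 4*x) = x*(x - 3)*(x - 2)*(x - 4)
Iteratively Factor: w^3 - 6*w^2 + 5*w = (w - 1)*(w^2 - 5*w) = w*(w - 1)*(w - 5)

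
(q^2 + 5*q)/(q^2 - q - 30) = q/(q - 6)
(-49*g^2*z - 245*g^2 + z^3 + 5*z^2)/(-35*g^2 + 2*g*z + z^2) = (-7*g*z - 35*g + z^2 + 5*z)/(-5*g + z)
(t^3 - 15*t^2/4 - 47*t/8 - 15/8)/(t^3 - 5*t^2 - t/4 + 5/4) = (4*t + 3)/(2*(2*t - 1))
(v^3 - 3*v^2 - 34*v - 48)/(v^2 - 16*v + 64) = (v^2 + 5*v + 6)/(v - 8)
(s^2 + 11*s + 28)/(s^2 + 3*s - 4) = (s + 7)/(s - 1)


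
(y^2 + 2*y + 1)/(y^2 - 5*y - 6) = (y + 1)/(y - 6)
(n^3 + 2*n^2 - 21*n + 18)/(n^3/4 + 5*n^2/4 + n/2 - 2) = 4*(n^2 + 3*n - 18)/(n^2 + 6*n + 8)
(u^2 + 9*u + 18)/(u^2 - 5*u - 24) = (u + 6)/(u - 8)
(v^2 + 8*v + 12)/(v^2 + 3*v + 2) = (v + 6)/(v + 1)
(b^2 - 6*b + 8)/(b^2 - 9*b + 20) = (b - 2)/(b - 5)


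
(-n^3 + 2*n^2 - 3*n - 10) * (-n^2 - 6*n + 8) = n^5 + 4*n^4 - 17*n^3 + 44*n^2 + 36*n - 80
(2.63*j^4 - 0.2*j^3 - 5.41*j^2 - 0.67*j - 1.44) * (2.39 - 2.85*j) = -7.4955*j^5 + 6.8557*j^4 + 14.9405*j^3 - 11.0204*j^2 + 2.5027*j - 3.4416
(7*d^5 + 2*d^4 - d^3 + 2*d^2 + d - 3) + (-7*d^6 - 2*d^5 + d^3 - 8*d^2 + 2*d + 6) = -7*d^6 + 5*d^5 + 2*d^4 - 6*d^2 + 3*d + 3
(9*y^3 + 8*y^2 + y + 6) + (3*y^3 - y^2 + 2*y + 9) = 12*y^3 + 7*y^2 + 3*y + 15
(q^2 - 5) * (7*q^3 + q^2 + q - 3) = 7*q^5 + q^4 - 34*q^3 - 8*q^2 - 5*q + 15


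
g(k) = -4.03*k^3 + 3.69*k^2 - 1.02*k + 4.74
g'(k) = -12.09*k^2 + 7.38*k - 1.02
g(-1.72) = 37.92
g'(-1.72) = -49.48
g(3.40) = -114.47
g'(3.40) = -115.69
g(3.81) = -168.47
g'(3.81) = -148.40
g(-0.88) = 11.24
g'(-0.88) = -16.88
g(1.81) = -8.91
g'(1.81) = -27.27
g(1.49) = -1.92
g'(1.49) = -16.86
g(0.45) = 4.66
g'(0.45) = -0.15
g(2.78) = -56.16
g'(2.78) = -73.94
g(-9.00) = 3250.68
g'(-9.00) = -1046.73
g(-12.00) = 7512.18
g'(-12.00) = -1830.54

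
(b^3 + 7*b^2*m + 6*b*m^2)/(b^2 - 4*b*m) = (b^2 + 7*b*m + 6*m^2)/(b - 4*m)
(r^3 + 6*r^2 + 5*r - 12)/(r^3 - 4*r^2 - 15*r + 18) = (r + 4)/(r - 6)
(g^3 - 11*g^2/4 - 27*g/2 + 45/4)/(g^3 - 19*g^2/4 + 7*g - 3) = (g^2 - 2*g - 15)/(g^2 - 4*g + 4)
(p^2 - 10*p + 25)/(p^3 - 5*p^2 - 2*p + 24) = (p^2 - 10*p + 25)/(p^3 - 5*p^2 - 2*p + 24)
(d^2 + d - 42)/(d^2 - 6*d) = (d + 7)/d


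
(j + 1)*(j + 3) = j^2 + 4*j + 3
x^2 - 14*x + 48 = (x - 8)*(x - 6)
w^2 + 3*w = w*(w + 3)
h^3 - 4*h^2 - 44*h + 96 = (h - 8)*(h - 2)*(h + 6)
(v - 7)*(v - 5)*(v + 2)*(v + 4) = v^4 - 6*v^3 - 29*v^2 + 114*v + 280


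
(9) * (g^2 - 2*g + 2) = 9*g^2 - 18*g + 18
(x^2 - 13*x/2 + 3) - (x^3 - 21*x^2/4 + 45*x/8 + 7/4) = -x^3 + 25*x^2/4 - 97*x/8 + 5/4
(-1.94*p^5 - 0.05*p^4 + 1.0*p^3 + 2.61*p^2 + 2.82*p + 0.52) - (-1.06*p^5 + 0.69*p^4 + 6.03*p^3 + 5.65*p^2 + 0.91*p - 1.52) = -0.88*p^5 - 0.74*p^4 - 5.03*p^3 - 3.04*p^2 + 1.91*p + 2.04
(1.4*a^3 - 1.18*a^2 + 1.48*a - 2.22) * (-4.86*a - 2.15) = -6.804*a^4 + 2.7248*a^3 - 4.6558*a^2 + 7.6072*a + 4.773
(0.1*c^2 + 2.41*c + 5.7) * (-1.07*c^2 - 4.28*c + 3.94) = -0.107*c^4 - 3.0067*c^3 - 16.0198*c^2 - 14.9006*c + 22.458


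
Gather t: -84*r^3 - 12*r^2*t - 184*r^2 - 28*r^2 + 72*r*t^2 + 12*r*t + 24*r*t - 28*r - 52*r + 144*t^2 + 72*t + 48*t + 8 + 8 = -84*r^3 - 212*r^2 - 80*r + t^2*(72*r + 144) + t*(-12*r^2 + 36*r + 120) + 16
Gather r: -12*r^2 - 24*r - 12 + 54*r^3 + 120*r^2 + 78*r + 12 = 54*r^3 + 108*r^2 + 54*r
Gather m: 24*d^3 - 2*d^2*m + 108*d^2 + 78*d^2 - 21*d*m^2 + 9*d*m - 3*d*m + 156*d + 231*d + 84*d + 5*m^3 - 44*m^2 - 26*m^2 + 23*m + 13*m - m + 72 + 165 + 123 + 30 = 24*d^3 + 186*d^2 + 471*d + 5*m^3 + m^2*(-21*d - 70) + m*(-2*d^2 + 6*d + 35) + 390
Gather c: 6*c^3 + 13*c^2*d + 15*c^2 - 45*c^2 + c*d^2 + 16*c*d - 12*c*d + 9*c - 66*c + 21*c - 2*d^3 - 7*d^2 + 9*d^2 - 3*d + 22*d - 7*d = 6*c^3 + c^2*(13*d - 30) + c*(d^2 + 4*d - 36) - 2*d^3 + 2*d^2 + 12*d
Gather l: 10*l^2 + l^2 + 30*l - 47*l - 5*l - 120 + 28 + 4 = 11*l^2 - 22*l - 88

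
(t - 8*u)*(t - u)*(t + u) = t^3 - 8*t^2*u - t*u^2 + 8*u^3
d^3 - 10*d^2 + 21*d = d*(d - 7)*(d - 3)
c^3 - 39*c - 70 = (c - 7)*(c + 2)*(c + 5)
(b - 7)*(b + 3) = b^2 - 4*b - 21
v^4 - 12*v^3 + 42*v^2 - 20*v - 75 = (v - 5)^2*(v - 3)*(v + 1)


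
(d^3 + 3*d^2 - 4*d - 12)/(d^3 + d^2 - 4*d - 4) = (d + 3)/(d + 1)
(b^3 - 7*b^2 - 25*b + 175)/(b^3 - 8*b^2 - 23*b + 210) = (b - 5)/(b - 6)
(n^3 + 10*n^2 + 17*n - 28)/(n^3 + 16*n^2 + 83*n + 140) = (n - 1)/(n + 5)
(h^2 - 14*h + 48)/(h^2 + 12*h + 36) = (h^2 - 14*h + 48)/(h^2 + 12*h + 36)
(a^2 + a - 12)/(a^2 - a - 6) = (a + 4)/(a + 2)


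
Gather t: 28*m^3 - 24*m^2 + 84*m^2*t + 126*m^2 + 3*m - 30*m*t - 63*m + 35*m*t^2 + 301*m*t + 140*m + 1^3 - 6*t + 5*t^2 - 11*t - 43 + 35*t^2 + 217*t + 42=28*m^3 + 102*m^2 + 80*m + t^2*(35*m + 40) + t*(84*m^2 + 271*m + 200)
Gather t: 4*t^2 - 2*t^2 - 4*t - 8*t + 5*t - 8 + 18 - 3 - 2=2*t^2 - 7*t + 5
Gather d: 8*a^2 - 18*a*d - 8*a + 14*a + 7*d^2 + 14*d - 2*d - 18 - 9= 8*a^2 + 6*a + 7*d^2 + d*(12 - 18*a) - 27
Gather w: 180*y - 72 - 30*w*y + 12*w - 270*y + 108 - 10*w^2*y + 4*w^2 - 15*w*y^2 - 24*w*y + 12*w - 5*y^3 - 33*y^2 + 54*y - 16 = w^2*(4 - 10*y) + w*(-15*y^2 - 54*y + 24) - 5*y^3 - 33*y^2 - 36*y + 20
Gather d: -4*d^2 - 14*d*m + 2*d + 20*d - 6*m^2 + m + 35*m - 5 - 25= -4*d^2 + d*(22 - 14*m) - 6*m^2 + 36*m - 30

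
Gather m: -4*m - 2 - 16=-4*m - 18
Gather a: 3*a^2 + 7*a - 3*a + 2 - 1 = 3*a^2 + 4*a + 1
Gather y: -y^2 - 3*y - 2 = -y^2 - 3*y - 2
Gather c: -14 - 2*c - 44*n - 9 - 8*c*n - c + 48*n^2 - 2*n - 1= c*(-8*n - 3) + 48*n^2 - 46*n - 24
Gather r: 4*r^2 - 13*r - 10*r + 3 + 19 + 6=4*r^2 - 23*r + 28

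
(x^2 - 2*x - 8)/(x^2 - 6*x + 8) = (x + 2)/(x - 2)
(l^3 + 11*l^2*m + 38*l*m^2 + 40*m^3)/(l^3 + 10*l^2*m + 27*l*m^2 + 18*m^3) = (l^3 + 11*l^2*m + 38*l*m^2 + 40*m^3)/(l^3 + 10*l^2*m + 27*l*m^2 + 18*m^3)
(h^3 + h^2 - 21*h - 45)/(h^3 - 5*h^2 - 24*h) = (h^2 - 2*h - 15)/(h*(h - 8))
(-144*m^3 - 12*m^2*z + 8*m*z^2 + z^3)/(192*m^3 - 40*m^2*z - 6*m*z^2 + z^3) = (6*m + z)/(-8*m + z)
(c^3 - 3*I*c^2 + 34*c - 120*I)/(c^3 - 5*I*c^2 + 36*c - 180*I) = (c - 4*I)/(c - 6*I)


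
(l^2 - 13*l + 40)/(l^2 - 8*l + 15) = (l - 8)/(l - 3)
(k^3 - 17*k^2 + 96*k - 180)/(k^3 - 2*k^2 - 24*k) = (k^2 - 11*k + 30)/(k*(k + 4))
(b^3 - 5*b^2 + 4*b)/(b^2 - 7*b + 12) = b*(b - 1)/(b - 3)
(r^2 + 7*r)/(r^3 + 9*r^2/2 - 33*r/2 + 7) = 2*r/(2*r^2 - 5*r + 2)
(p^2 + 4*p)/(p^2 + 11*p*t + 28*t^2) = p*(p + 4)/(p^2 + 11*p*t + 28*t^2)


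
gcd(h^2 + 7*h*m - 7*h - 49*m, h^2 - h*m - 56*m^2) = h + 7*m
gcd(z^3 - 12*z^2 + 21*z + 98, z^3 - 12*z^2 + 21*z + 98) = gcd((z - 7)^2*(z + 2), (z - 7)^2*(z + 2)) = z^3 - 12*z^2 + 21*z + 98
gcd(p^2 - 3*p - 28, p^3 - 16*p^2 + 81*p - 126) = p - 7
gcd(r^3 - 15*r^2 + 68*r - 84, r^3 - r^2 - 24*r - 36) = r - 6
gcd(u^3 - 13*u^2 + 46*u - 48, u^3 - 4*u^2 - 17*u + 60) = u - 3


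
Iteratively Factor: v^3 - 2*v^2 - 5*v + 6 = (v - 3)*(v^2 + v - 2) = (v - 3)*(v - 1)*(v + 2)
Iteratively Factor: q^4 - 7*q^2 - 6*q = (q + 1)*(q^3 - q^2 - 6*q) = (q - 3)*(q + 1)*(q^2 + 2*q) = (q - 3)*(q + 1)*(q + 2)*(q)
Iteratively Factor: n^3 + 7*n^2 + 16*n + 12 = (n + 2)*(n^2 + 5*n + 6) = (n + 2)^2*(n + 3)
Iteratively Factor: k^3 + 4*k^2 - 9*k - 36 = (k + 4)*(k^2 - 9) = (k + 3)*(k + 4)*(k - 3)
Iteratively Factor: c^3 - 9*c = (c)*(c^2 - 9) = c*(c - 3)*(c + 3)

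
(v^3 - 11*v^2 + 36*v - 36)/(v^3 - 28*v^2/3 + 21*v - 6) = 3*(v - 2)/(3*v - 1)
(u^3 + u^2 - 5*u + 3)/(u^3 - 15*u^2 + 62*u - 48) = (u^2 + 2*u - 3)/(u^2 - 14*u + 48)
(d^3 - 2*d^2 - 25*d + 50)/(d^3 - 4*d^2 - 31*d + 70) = (d - 5)/(d - 7)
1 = 1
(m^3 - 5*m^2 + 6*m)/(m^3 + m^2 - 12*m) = (m - 2)/(m + 4)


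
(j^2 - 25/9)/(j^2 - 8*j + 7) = (j^2 - 25/9)/(j^2 - 8*j + 7)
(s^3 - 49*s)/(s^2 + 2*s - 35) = s*(s - 7)/(s - 5)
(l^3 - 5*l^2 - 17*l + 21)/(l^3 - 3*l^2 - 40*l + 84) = (l^2 + 2*l - 3)/(l^2 + 4*l - 12)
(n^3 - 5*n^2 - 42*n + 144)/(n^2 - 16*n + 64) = (n^2 + 3*n - 18)/(n - 8)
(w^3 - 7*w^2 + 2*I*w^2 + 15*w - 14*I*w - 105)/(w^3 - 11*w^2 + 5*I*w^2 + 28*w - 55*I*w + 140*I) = (w - 3*I)/(w - 4)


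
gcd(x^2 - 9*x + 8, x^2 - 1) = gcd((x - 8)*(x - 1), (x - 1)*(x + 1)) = x - 1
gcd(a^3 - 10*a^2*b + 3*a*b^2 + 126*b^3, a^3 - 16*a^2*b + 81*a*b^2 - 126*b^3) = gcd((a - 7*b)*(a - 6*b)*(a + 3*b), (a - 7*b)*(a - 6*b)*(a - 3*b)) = a^2 - 13*a*b + 42*b^2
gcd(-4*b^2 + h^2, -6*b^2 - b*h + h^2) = 2*b + h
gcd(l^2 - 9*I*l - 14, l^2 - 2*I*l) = l - 2*I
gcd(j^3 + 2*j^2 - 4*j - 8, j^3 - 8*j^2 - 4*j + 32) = j^2 - 4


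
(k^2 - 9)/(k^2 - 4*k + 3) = (k + 3)/(k - 1)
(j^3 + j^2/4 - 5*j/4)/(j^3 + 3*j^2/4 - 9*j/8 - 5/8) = 2*j/(2*j + 1)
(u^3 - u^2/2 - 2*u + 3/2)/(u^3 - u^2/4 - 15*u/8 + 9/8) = 4*(u - 1)/(4*u - 3)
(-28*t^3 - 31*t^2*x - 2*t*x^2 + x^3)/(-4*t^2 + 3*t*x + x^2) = (-7*t^2 - 6*t*x + x^2)/(-t + x)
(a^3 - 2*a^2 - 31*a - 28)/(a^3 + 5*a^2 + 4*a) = (a - 7)/a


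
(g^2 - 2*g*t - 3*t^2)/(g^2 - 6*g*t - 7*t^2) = (-g + 3*t)/(-g + 7*t)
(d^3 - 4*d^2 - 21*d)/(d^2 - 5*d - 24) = d*(d - 7)/(d - 8)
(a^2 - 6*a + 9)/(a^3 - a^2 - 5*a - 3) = (a - 3)/(a^2 + 2*a + 1)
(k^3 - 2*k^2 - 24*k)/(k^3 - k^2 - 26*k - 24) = k/(k + 1)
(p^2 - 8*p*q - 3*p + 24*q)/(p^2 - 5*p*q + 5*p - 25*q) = (p^2 - 8*p*q - 3*p + 24*q)/(p^2 - 5*p*q + 5*p - 25*q)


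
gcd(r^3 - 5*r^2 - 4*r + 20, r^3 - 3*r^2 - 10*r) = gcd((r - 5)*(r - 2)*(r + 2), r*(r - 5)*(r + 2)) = r^2 - 3*r - 10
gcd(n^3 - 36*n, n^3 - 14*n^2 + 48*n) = n^2 - 6*n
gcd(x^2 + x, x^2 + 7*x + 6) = x + 1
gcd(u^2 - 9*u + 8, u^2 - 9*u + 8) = u^2 - 9*u + 8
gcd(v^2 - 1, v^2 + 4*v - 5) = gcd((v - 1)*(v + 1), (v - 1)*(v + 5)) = v - 1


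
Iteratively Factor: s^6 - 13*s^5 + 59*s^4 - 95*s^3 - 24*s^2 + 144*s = (s - 3)*(s^5 - 10*s^4 + 29*s^3 - 8*s^2 - 48*s) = s*(s - 3)*(s^4 - 10*s^3 + 29*s^2 - 8*s - 48) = s*(s - 4)*(s - 3)*(s^3 - 6*s^2 + 5*s + 12) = s*(s - 4)*(s - 3)^2*(s^2 - 3*s - 4) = s*(s - 4)*(s - 3)^2*(s + 1)*(s - 4)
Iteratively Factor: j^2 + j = (j)*(j + 1)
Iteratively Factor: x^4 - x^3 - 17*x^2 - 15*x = (x + 3)*(x^3 - 4*x^2 - 5*x) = x*(x + 3)*(x^2 - 4*x - 5) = x*(x + 1)*(x + 3)*(x - 5)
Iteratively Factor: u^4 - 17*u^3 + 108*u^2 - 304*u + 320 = (u - 4)*(u^3 - 13*u^2 + 56*u - 80) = (u - 4)^2*(u^2 - 9*u + 20) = (u - 5)*(u - 4)^2*(u - 4)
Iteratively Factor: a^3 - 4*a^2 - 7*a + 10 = (a - 5)*(a^2 + a - 2) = (a - 5)*(a - 1)*(a + 2)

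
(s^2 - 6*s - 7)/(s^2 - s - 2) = (s - 7)/(s - 2)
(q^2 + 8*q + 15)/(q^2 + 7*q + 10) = (q + 3)/(q + 2)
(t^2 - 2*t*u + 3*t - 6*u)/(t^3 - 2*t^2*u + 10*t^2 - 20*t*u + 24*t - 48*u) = (t + 3)/(t^2 + 10*t + 24)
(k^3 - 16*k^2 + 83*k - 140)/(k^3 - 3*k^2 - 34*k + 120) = (k - 7)/(k + 6)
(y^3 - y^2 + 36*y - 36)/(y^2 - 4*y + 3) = (y^2 + 36)/(y - 3)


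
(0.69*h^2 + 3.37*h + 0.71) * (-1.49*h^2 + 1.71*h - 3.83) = -1.0281*h^4 - 3.8414*h^3 + 2.0621*h^2 - 11.693*h - 2.7193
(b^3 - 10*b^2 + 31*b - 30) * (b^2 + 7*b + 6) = b^5 - 3*b^4 - 33*b^3 + 127*b^2 - 24*b - 180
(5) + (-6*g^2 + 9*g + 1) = -6*g^2 + 9*g + 6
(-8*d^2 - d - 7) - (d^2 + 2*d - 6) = -9*d^2 - 3*d - 1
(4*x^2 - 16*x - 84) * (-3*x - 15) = -12*x^3 - 12*x^2 + 492*x + 1260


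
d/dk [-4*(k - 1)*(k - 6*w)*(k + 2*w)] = -12*k^2 + 32*k*w + 8*k + 48*w^2 - 16*w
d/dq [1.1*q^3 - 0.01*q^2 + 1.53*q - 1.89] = 3.3*q^2 - 0.02*q + 1.53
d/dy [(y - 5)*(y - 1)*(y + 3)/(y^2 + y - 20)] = (y^4 + 2*y^3 - 50*y^2 + 90*y + 245)/(y^4 + 2*y^3 - 39*y^2 - 40*y + 400)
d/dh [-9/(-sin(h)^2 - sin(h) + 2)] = -9*(2*sin(h) + 1)*cos(h)/(sin(h)^2 + sin(h) - 2)^2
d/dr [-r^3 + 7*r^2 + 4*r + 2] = -3*r^2 + 14*r + 4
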